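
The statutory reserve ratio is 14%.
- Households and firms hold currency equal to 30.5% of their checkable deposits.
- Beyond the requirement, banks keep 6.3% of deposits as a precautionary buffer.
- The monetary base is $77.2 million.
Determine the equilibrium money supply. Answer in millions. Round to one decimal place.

$198.3 million

The money multiplier is m = (1 + c) / (rr + e + c) = (1 + 0.305) / (0.14 + 0.063 + 0.305) ≈ 2.5689.
So M = m × MB = 2.5689 × 77.2 ≈ 198.3191 million.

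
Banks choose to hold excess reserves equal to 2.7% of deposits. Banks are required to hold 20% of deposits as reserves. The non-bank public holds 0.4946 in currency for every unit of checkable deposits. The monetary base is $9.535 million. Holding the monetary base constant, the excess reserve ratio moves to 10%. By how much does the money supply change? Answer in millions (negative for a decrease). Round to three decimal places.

-1.814 million

Initially m₁ = (1 + 0.4946) / (0.2 + 0.027 + 0.4946) ≈ 2.07123, so M₁ = 2.07123 × 9.535 ≈ 19.7492 million.
After the change m₂ = (1 + 0.4946) / (0.2 + 0.1 + 0.4946) ≈ 1.88095, so M₂ = 1.88095 × 9.535 ≈ 17.9349 million.
ΔM = M₂ − M₁ = 17.9349 − 19.7492 = -1.8143 million.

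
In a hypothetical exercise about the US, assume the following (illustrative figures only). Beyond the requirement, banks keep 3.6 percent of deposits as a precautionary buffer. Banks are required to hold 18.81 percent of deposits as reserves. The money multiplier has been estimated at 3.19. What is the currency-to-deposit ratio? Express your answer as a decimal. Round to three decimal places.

0.130

Using m = 3.19. From m = (1 + c)/(c + rr + e), rearranging gives 1 + c = m·(c + rr + e), so c·(1 − m) = m·(rr + e) − 1.
Hence c = [m·(rr + e) − 1]/(1 − m) = [3.19 × (0.1881 + 0.036) − 1] / (1 − 3.19) ≈ 0.130192.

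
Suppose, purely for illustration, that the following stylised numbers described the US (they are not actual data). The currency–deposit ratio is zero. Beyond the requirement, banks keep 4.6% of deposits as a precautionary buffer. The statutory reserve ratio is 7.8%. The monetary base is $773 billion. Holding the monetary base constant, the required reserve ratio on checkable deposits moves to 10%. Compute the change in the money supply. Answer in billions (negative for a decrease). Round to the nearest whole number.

-939 billion

Initially m₁ = 1 / (0.078 + 0.046) ≈ 8.0645, so M₁ = 8.0645 × 773 = 6233.8585 billion.
After the change m₂ = 1 / (0.1 + 0.046) ≈ 6.8493, so M₂ = 6.8493 × 773 = 5294.5089 billion.
ΔM = M₂ − M₁ = 5294.5089 − 6233.8585 = -939.3496 billion.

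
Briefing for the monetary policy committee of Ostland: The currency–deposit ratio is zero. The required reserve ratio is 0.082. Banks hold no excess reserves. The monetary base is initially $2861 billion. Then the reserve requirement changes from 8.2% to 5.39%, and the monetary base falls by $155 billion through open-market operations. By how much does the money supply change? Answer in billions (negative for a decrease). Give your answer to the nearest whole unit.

$15314 billion

Before: m₁ = 1 / (0.082) ≈ 12.19512, MB₁ = 2861, so M₁ = 12.19512 × 2861 ≈ 34890.2383 billion.
After: m₂ = 1 / (0.0539) ≈ 18.55288, MB₂ = 2861 − 155 = 2706, so M₂ = 18.55288 × 2706 ≈ 50204.0933 billion.
ΔM = M₂ − M₁ = 50204.0933 − 34890.2383 = 15313.855 billion.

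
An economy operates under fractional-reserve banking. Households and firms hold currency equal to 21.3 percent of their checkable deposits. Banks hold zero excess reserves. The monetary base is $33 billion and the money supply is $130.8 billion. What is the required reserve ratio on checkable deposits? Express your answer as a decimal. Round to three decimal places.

0.093

Using m = M/MB = 130.8/33 ≈ 3.963636. Since m = (1 + c)/(c + rr + e), the denominator satisfies c + rr + e = (1 + c)/m = (1 + 0.213) / 3.963636 ≈ 0.306032.
With c = 0.213 and e = 0, the required reserve ratio on checkable deposits is 0.306032 − 0.213 − 0 = 0.093032.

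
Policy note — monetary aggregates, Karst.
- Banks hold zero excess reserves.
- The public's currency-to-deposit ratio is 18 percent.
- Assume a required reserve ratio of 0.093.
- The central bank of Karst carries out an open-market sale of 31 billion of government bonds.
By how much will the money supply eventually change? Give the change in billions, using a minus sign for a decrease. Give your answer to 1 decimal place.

-134.0 billion

The money multiplier is m = (1 + c) / (rr + c) = (1 + 0.18) / (0.093 + 0.18) ≈ 4.3223.
The sale removes 31 billion of base, so ΔM = m × ΔMB = 4.3223 × (−31) = -133.9913 billion.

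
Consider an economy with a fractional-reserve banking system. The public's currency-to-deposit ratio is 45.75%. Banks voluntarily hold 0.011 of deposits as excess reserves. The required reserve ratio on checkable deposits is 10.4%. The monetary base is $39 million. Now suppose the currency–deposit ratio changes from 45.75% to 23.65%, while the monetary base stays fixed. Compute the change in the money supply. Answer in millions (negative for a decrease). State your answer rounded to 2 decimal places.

$37.91 million

Initially m₁ = (1 + 0.4575) / (0.104 + 0.011 + 0.4575) ≈ 2.54585, so M₁ = 2.54585 × 39 ≈ 99.2882 million.
After the change m₂ = (1 + 0.2365) / (0.104 + 0.011 + 0.2365) ≈ 3.51778, so M₂ = 3.51778 × 39 ≈ 137.1934 million.
ΔM = M₂ − M₁ = 137.1934 − 99.2882 = 37.9052 million.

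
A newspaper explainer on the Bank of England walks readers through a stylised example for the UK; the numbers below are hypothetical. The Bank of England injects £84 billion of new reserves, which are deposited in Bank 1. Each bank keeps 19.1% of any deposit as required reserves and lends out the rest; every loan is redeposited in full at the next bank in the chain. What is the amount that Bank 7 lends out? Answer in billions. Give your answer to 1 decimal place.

£19.1 billion

Each bank lends a fraction (1 − rr) = 0.8090 of the deposit it receives, so Bank 7 receives 84·0.8090^6 and lends 84·0.8090^7 ≈ 19.0511 billion.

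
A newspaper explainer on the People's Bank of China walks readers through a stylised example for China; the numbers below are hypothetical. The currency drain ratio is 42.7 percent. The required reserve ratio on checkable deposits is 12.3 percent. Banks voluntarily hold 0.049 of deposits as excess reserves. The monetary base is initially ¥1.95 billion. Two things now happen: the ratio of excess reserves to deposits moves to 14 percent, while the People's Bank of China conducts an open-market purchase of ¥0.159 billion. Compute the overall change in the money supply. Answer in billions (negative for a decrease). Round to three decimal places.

Before: m₁ = (1 + 0.427) / (0.123 + 0.049 + 0.427) ≈ 2.38230, MB₁ = 1.95, so M₁ = 2.38230 × 1.95 ≈ 4.6455 billion.
After: m₂ = (1 + 0.427) / (0.123 + 0.14 + 0.427) ≈ 2.06812, MB₂ = 1.95 + 0.159 = 2.109, so M₂ = 2.06812 × 2.109 ≈ 4.3617 billion.
ΔM = M₂ − M₁ = 4.3617 − 4.6455 = -0.2838 billion.

-0.284 billion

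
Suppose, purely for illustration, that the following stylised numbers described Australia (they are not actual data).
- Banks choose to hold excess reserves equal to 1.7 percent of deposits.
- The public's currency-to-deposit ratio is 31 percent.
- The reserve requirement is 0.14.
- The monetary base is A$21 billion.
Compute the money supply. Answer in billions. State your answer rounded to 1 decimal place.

The money multiplier is m = (1 + c) / (rr + e + c) = (1 + 0.31) / (0.14 + 0.017 + 0.31) ≈ 2.8051.
So M = m × MB = 2.8051 × 21 = 58.9071 billion.

A$58.9 billion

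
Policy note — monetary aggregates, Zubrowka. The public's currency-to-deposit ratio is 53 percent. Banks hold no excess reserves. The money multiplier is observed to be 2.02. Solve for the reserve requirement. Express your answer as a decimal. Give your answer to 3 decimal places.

Using m = 2.02. Since m = (1 + c)/(c + rr + e), the denominator satisfies c + rr + e = (1 + c)/m = (1 + 0.53) / 2.02 ≈ 0.757426.
With c = 0.53 and e = 0, the reserve requirement is 0.757426 − 0.53 − 0 = 0.227426.

0.227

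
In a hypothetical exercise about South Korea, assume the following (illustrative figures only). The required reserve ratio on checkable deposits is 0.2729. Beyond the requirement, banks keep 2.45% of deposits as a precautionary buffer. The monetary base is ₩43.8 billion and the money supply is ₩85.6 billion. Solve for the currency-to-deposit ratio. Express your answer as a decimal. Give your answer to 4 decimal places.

0.4388

Using m = M/MB = 85.6/43.8 ≈ 1.954338. From m = (1 + c)/(c + rr + e), rearranging gives 1 + c = m·(c + rr + e), so c·(1 − m) = m·(rr + e) − 1.
Hence c = [m·(rr + e) − 1]/(1 − m) = [1.954338 × (0.2729 + 0.0245) − 1] / (1 − 1.954338) ≈ 0.438817.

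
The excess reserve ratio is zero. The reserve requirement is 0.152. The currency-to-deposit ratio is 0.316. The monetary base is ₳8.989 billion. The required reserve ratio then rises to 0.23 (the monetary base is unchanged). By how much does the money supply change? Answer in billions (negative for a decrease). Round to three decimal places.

-3.611 billion

Initially m₁ = (1 + 0.316) / (0.152 + 0.316) ≈ 2.81197, so M₁ = 2.81197 × 8.989 ≈ 25.2768 billion.
After the change m₂ = (1 + 0.316) / (0.23 + 0.316) ≈ 2.41026, so M₂ = 2.41026 × 8.989 ≈ 21.6658 billion.
ΔM = M₂ − M₁ = 21.6658 − 25.2768 = -3.611 billion.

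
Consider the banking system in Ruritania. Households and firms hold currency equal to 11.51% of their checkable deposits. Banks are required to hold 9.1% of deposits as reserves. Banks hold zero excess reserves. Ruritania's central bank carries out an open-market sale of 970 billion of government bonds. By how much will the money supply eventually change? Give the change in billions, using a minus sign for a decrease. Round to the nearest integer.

-5248 billion

The money multiplier is m = (1 + c) / (rr + c) = (1 + 0.1151) / (0.091 + 0.1151) ≈ 5.4105.
The sale removes 970 billion of base, so ΔM = m × ΔMB = 5.4105 × (−970) = -5248.185 billion.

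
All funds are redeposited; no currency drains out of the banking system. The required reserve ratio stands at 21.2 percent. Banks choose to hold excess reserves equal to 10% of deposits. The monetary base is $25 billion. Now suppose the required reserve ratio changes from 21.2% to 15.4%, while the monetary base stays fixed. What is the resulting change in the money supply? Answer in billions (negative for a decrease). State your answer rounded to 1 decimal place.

$18.3 billion

Initially m₁ = 1 / (0.212 + 0.1) ≈ 3.2051, so M₁ = 3.2051 × 25 = 80.1275 billion.
After the change m₂ = 1 / (0.154 + 0.1) ≈ 3.9370, so M₂ = 3.9370 × 25 = 98.425 billion.
ΔM = M₂ − M₁ = 98.425 − 80.1275 = 18.2975 billion.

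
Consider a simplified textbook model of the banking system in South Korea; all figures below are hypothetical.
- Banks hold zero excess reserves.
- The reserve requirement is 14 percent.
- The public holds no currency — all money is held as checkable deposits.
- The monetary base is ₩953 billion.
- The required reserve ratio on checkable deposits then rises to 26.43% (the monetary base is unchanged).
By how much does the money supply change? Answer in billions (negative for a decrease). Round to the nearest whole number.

Initially m₁ = 1 / (0.14) ≈ 7.1429, so M₁ = 7.1429 × 953 = 6807.1837 billion.
After the change m₂ = 1 / (0.2643) ≈ 3.7836, so M₂ = 3.7836 × 953 = 3605.7708 billion.
ΔM = M₂ − M₁ = 3605.7708 − 6807.1837 = -3201.4129 billion.

-3201 billion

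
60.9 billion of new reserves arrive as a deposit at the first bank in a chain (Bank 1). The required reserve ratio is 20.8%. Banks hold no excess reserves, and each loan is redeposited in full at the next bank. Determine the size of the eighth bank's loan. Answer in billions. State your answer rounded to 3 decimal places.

Each bank lends a fraction (1 − rr) = 0.7920 of the deposit it receives, so Bank 8 receives 60.9·0.7920^7 and lends 60.9·0.7920^8 ≈ 9.4280 billion.

9.428 billion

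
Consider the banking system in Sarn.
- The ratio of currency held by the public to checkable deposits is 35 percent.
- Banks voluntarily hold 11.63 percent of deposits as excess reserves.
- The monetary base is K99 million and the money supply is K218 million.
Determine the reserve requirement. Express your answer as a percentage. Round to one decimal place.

14.7%

Using m = M/MB = 218/99 ≈ 2.202020. Since m = (1 + c)/(c + rr + e), the denominator satisfies c + rr + e = (1 + c)/m = (1 + 0.35) / 2.202020 ≈ 0.613073.
With c = 0.35 and e = 0.1163, the reserve requirement is 0.613073 − 0.35 − 0.1163 = 0.146773.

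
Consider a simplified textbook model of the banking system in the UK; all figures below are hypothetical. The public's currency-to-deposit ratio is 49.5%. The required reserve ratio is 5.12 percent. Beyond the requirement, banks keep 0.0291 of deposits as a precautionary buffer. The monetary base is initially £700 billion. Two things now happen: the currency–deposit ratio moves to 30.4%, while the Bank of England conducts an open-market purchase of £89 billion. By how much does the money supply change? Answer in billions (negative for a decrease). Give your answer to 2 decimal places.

£858.17 billion

Before: m₁ = (1 + 0.495) / (0.0512 + 0.0291 + 0.495) ≈ 2.598644, MB₁ = 700, so M₁ = 2.598644 × 700 = 1819.0508 billion.
After: m₂ = (1 + 0.304) / (0.0512 + 0.0291 + 0.304) ≈ 3.393182, MB₂ = 700 + 89 = 789, so M₂ = 3.393182 × 789 ≈ 2677.2206 billion.
ΔM = M₂ − M₁ = 2677.2206 − 1819.0508 = 858.1698 billion.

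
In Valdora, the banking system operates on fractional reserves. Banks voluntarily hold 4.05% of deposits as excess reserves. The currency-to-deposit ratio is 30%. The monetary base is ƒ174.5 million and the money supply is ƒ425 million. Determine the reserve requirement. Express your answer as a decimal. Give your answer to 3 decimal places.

0.193

Using m = M/MB = 425/174.5 ≈ 2.435530. Since m = (1 + c)/(c + rr + e), the denominator satisfies c + rr + e = (1 + c)/m = (1 + 0.3) / 2.435530 ≈ 0.533765.
With c = 0.3 and e = 0.0405, the reserve requirement is 0.533765 − 0.3 − 0.0405 = 0.193265.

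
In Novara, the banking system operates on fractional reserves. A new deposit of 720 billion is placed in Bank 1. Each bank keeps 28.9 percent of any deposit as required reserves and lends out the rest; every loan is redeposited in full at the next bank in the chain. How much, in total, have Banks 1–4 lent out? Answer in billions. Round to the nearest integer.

1319 billion

Bank i lends (1 − rr)^i of the original deposit: Bank 1 lends 720·0.7110 = 511.9200, Bank 2 lends 720·0.7110² ≈ 363.9751, and so on.
Summing a geometric series: total = 720·[0.7110·(1 − 0.7110^4) / (1 − 0.7110)] ≈ 1318.6785 billion.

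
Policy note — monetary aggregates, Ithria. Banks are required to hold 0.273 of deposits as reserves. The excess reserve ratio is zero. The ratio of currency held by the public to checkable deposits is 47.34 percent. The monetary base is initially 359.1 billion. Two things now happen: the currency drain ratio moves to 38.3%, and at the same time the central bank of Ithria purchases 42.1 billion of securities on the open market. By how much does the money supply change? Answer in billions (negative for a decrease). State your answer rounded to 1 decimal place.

137.0 billion

Before: m₁ = (1 + 0.4734) / (0.273 + 0.4734) ≈ 1.97401, MB₁ = 359.1, so M₁ = 1.97401 × 359.1 ≈ 708.867 billion.
After: m₂ = (1 + 0.383) / (0.273 + 0.383) ≈ 2.10823, MB₂ = 359.1 + 42.1 = 401.2, so M₂ = 2.10823 × 401.2 ≈ 845.8219 billion.
ΔM = M₂ − M₁ = 845.8219 − 708.867 = 136.9549 billion.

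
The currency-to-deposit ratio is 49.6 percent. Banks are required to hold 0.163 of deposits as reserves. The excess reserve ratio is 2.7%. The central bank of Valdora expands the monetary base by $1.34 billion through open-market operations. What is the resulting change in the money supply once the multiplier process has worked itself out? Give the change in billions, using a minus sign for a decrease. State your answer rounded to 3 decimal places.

The money multiplier is m = (1 + c) / (rr + e + c) = (1 + 0.496) / (0.163 + 0.027 + 0.496) ≈ 2.18076.
The purchase adds 1.34 billion of base, so ΔM = m × ΔMB = 2.18076 × (+1.34) ≈ 2.9222 billion.

$2.922 billion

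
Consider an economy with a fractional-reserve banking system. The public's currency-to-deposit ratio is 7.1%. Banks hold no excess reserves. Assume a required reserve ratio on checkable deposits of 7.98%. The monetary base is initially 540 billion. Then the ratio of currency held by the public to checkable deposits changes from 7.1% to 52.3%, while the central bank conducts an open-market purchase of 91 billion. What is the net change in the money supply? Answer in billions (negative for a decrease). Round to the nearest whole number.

Before: m₁ = (1 + 0.071) / (0.0798 + 0.071) ≈ 7.1021, MB₁ = 540, so M₁ = 7.1021 × 540 = 3835.134 billion.
After: m₂ = (1 + 0.523) / (0.0798 + 0.523) ≈ 2.5265, MB₂ = 540 + 91 = 631, so M₂ = 2.5265 × 631 = 1594.2215 billion.
ΔM = M₂ − M₁ = 1594.2215 − 3835.134 = -2240.9125 billion.

-2241 billion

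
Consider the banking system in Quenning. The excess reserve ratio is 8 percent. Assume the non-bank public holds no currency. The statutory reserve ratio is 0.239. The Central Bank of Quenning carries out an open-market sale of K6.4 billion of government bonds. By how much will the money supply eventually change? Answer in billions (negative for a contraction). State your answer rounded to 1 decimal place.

-20.1 billion

The money multiplier is m = 1 / (rr + e) = 1 / (0.239 + 0.08) ≈ 3.1348.
The sale removes 6.4 billion of base, so ΔM = m × ΔMB = 3.1348 × (−6.4) ≈ -20.0627 billion.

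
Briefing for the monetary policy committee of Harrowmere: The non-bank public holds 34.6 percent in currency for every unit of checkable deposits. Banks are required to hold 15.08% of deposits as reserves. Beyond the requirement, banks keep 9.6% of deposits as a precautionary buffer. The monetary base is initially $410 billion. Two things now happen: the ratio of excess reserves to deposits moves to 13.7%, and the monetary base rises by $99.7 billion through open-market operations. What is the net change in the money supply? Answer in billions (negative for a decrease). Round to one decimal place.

Before: m₁ = (1 + 0.346) / (0.1508 + 0.096 + 0.346) ≈ 2.27058, MB₁ = 410, so M₁ = 2.27058 × 410 = 930.9378 billion.
After: m₂ = (1 + 0.346) / (0.1508 + 0.137 + 0.346) ≈ 2.12370, MB₂ = 410 + 99.7 = 509.7, so M₂ = 2.12370 × 509.7 ≈ 1082.4499 billion.
ΔM = M₂ − M₁ = 1082.4499 − 930.9378 = 151.5121 billion.

$151.5 billion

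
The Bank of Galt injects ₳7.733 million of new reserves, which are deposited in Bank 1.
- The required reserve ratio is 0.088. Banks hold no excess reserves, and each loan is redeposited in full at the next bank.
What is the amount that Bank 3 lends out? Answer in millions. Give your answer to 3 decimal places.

Each bank lends a fraction (1 − rr) = 0.9120 of the deposit it receives, so Bank 3 receives 7.733·0.9120^2 and lends 7.733·0.9120^3 ≈ 5.8659 million.

₳5.866 million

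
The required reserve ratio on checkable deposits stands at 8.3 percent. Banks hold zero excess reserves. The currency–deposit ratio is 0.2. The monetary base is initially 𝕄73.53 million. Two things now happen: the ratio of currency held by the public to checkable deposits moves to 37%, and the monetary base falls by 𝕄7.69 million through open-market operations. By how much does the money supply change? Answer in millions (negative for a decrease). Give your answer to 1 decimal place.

-112.7 million

Before: m₁ = (1 + 0.2) / (0.083 + 0.2) ≈ 4.2403, MB₁ = 73.53, so M₁ = 4.2403 × 73.53 ≈ 311.7893 million.
After: m₂ = (1 + 0.37) / (0.083 + 0.37) ≈ 3.0243, MB₂ = 73.53 − 7.69 = 65.84, so M₂ = 3.0243 × 65.84 ≈ 199.1199 million.
ΔM = M₂ − M₁ = 199.1199 − 311.7893 = -112.6694 million.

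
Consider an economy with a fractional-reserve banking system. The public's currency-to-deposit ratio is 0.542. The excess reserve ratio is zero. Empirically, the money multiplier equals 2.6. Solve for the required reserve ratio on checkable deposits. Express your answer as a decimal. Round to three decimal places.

Using m = 2.6. Since m = (1 + c)/(c + rr + e), the denominator satisfies c + rr + e = (1 + c)/m = (1 + 0.542) / 2.6 ≈ 0.593077.
With c = 0.542 and e = 0, the required reserve ratio on checkable deposits is 0.593077 − 0.542 − 0 = 0.051077.

0.051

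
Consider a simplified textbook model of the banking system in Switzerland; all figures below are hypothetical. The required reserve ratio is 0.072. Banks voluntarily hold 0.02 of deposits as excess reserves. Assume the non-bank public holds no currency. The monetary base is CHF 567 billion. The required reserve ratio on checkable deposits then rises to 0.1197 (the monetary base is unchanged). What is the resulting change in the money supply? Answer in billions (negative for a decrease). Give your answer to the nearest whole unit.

Initially m₁ = 1 / (0.072 + 0.02) ≈ 10.8696, so M₁ = 10.8696 × 567 = 6163.0632 billion.
After the change m₂ = 1 / (0.1197 + 0.02) ≈ 7.1582, so M₂ = 7.1582 × 567 = 4058.6994 billion.
ΔM = M₂ − M₁ = 4058.6994 − 6163.0632 = -2104.3638 billion.

-2104 billion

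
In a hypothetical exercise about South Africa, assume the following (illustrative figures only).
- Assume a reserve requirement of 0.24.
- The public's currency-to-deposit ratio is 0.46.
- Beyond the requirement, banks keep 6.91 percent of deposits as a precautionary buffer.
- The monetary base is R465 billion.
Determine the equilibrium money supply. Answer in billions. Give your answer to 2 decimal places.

R882.72 billion

The money multiplier is m = (1 + c) / (rr + e + c) = (1 + 0.46) / (0.24 + 0.0691 + 0.46) ≈ 1.898323.
So M = m × MB = 1.898323 × 465 ≈ 882.7202 billion.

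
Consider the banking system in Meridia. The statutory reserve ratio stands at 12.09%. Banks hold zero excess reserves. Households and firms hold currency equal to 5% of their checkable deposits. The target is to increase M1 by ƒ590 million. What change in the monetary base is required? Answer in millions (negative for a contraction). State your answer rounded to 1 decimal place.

ƒ96.0 million

The money multiplier is m = (1 + c) / (rr + c) = (1 + 0.05) / (0.1209 + 0.05) ≈ 6.14394.
ΔMB = ΔM / m = (+590) / 6.14394 ≈ 96.0296 million.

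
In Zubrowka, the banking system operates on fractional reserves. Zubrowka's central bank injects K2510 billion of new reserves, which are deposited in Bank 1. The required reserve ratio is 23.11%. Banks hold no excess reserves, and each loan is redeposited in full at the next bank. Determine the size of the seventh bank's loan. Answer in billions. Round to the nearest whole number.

Each bank lends a fraction (1 − rr) = 0.7689 of the deposit it receives, so Bank 7 receives 2510·0.7689^6 and lends 2510·0.7689^7 ≈ 398.8070 billion.

K399 billion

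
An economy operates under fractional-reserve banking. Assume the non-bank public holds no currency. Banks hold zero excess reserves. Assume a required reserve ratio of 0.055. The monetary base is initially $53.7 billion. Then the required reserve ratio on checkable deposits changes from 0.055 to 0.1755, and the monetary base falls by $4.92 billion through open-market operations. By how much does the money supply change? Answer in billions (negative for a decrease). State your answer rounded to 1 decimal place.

Before: m₁ = 1 / (0.055) ≈ 18.1818, MB₁ = 53.7, so M₁ = 18.1818 × 53.7 ≈ 976.3627 billion.
After: m₂ = 1 / (0.1755) ≈ 5.6980, MB₂ = 53.7 − 4.92 = 48.78, so M₂ = 5.6980 × 48.78 ≈ 277.9484 billion.
ΔM = M₂ − M₁ = 277.9484 − 976.3627 = -698.4143 billion.

-698.4 billion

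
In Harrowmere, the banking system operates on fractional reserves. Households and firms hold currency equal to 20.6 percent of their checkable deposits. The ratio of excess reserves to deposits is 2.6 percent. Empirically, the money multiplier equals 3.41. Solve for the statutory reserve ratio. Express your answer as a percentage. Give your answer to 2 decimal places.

Using m = 3.41. Since m = (1 + c)/(c + rr + e), the denominator satisfies c + rr + e = (1 + c)/m = (1 + 0.206) / 3.41 ≈ 0.353666.
With c = 0.206 and e = 0.026, the statutory reserve ratio is 0.353666 − 0.206 − 0.026 = 0.121666.

12.17%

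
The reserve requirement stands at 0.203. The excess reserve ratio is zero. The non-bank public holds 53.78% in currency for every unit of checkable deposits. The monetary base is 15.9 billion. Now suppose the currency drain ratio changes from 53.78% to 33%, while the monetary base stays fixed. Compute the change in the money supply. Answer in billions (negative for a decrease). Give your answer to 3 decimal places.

Initially m₁ = (1 + 0.5378) / (0.203 + 0.5378) ≈ 2.075864, so M₁ = 2.075864 × 15.9 ≈ 33.0062 billion.
After the change m₂ = (1 + 0.33) / (0.203 + 0.33) ≈ 2.495310, so M₂ = 2.495310 × 15.9 ≈ 39.6754 billion.
ΔM = M₂ − M₁ = 39.6754 − 33.0062 = 6.6692 billion.

6.669 billion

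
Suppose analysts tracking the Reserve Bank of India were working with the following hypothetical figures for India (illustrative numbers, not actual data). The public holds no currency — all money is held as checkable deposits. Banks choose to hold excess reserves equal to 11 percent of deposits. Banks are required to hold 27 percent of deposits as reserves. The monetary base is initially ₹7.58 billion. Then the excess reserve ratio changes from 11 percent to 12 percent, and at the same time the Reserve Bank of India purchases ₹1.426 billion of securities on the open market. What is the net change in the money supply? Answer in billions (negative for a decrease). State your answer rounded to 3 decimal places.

Before: m₁ = 1 / (0.27 + 0.11) ≈ 2.63158, MB₁ = 7.58, so M₁ = 2.63158 × 7.58 ≈ 19.9474 billion.
After: m₂ = 1 / (0.27 + 0.12) ≈ 2.56410, MB₂ = 7.58 + 1.426 = 9.006, so M₂ = 2.56410 × 9.006 ≈ 23.0923 billion.
ΔM = M₂ − M₁ = 23.0923 − 19.9474 = 3.1449 billion.

₹3.145 billion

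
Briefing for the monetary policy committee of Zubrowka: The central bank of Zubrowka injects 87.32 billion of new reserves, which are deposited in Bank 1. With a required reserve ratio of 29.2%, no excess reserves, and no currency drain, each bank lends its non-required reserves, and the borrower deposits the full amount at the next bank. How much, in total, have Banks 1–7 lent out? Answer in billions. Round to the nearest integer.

Bank i lends (1 − rr)^i of the original deposit: Bank 1 lends 87.32·0.7080 ≈ 61.8226, Bank 2 lends 87.32·0.7080² ≈ 43.7704, and so on.
Summing a geometric series: total = 87.32·[0.7080·(1 − 0.7080^7) / (1 − 0.7080)] ≈ 192.8413 billion.

193 billion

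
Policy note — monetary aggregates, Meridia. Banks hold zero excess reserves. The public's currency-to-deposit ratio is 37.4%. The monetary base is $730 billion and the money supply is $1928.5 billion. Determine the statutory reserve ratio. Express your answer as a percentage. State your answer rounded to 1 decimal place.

Using m = M/MB = 1928.5/730 ≈ 2.641781. Since m = (1 + c)/(c + rr + e), the denominator satisfies c + rr + e = (1 + c)/m = (1 + 0.374) / 2.641781 ≈ 0.520104.
With c = 0.374 and e = 0, the statutory reserve ratio is 0.520104 − 0.374 − 0 = 0.146104.

14.6%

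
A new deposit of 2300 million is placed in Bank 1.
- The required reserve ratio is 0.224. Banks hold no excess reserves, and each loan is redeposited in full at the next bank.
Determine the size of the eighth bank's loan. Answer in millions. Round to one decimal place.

Each bank lends a fraction (1 − rr) = 0.7760 of the deposit it receives, so Bank 8 receives 2300·0.7760^7 and lends 2300·0.7760^8 ≈ 302.4277 million.

302.4 million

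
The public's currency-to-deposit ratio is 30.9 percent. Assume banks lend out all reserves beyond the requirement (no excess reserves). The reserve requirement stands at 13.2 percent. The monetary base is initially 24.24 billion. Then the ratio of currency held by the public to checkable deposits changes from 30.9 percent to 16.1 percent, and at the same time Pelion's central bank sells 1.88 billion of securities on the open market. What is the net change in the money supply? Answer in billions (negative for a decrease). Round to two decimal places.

16.65 billion

Before: m₁ = (1 + 0.309) / (0.132 + 0.309) ≈ 2.96825, MB₁ = 24.24, so M₁ = 2.96825 × 24.24 ≈ 71.9504 billion.
After: m₂ = (1 + 0.161) / (0.132 + 0.161) ≈ 3.96246, MB₂ = 24.24 − 1.88 = 22.36, so M₂ = 3.96246 × 22.36 ≈ 88.6006 billion.
ΔM = M₂ − M₁ = 88.6006 − 71.9504 = 16.6502 billion.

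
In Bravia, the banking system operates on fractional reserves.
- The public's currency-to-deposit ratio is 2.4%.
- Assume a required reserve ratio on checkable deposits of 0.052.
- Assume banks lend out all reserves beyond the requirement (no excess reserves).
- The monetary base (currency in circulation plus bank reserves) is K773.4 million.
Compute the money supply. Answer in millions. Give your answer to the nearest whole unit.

The money multiplier is m = (1 + c) / (rr + c) = (1 + 0.024) / (0.052 + 0.024) ≈ 13.4737.
So M = m × MB = 13.4737 × 773.4 ≈ 10420.5596 million.

K10421 million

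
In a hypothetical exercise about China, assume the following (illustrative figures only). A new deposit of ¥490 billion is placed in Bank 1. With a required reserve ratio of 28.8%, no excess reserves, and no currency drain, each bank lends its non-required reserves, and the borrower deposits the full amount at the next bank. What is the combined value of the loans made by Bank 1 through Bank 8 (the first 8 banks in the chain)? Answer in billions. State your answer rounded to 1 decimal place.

¥1131.4 billion

Bank i lends (1 − rr)^i of the original deposit: Bank 1 lends 490·0.7120 = 348.8800, Bank 2 lends 490·0.7120² ≈ 248.4026, and so on.
Summing a geometric series: total = 490·[0.7120·(1 − 0.7120^8) / (1 − 0.7120)] ≈ 1131.3827 billion.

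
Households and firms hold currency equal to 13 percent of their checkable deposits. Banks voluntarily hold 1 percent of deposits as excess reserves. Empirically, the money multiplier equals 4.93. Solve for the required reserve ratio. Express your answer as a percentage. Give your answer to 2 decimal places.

8.92%

Using m = 4.93. Since m = (1 + c)/(c + rr + e), the denominator satisfies c + rr + e = (1 + c)/m = (1 + 0.13) / 4.93 ≈ 0.229209.
With c = 0.13 and e = 0.01, the required reserve ratio is 0.229209 − 0.13 − 0.01 = 0.089209.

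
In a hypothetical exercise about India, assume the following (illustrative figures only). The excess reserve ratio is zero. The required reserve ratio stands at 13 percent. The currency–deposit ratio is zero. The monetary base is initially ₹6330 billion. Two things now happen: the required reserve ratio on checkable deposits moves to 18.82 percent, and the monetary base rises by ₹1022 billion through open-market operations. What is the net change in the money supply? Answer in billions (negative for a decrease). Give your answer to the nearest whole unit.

Before: m₁ = 1 / (0.13) ≈ 7.69231, MB₁ = 6330, so M₁ = 7.69231 × 6330 = 48692.3223 billion.
After: m₂ = 1 / (0.1882) ≈ 5.31350, MB₂ = 6330 + 1022 = 7352, so M₂ = 5.31350 × 7352 = 39064.852 billion.
ΔM = M₂ − M₁ = 39064.852 − 48692.3223 = -9627.4703 billion.

-9627 billion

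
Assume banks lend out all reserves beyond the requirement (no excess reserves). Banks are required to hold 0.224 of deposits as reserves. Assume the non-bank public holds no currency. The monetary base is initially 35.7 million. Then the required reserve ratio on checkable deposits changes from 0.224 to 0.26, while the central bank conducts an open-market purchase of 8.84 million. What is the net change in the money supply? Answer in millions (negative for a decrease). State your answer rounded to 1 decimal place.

Before: m₁ = 1 / (0.224) ≈ 4.4643, MB₁ = 35.7, so M₁ = 4.4643 × 35.7 ≈ 159.3755 million.
After: m₂ = 1 / (0.26) ≈ 3.8462, MB₂ = 35.7 + 8.84 = 44.54, so M₂ = 3.8462 × 44.54 ≈ 171.3097 million.
ΔM = M₂ − M₁ = 171.3097 − 159.3755 = 11.9342 million.

11.9 million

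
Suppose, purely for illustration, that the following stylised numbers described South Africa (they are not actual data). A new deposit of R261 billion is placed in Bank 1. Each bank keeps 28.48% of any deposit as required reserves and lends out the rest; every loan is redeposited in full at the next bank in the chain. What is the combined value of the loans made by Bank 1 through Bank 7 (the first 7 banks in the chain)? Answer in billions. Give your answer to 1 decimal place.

R592.7 billion

Bank i lends (1 − rr)^i of the original deposit: Bank 1 lends 261·0.7152 = 186.6672, Bank 2 lends 261·0.7152² ≈ 133.5044, and so on.
Summing a geometric series: total = 261·[0.7152·(1 − 0.7152^7) / (1 − 0.7152)] ≈ 592.6960 billion.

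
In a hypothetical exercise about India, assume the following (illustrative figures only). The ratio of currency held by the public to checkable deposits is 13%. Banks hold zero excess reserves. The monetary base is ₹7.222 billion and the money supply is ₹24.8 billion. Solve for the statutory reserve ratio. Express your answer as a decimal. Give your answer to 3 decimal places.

0.199

Using m = M/MB = 24.8/7.222 ≈ 3.433952. Since m = (1 + c)/(c + rr + e), the denominator satisfies c + rr + e = (1 + c)/m = (1 + 0.13) / 3.433952 ≈ 0.329067.
With c = 0.13 and e = 0, the statutory reserve ratio is 0.329067 − 0.13 − 0 = 0.199067.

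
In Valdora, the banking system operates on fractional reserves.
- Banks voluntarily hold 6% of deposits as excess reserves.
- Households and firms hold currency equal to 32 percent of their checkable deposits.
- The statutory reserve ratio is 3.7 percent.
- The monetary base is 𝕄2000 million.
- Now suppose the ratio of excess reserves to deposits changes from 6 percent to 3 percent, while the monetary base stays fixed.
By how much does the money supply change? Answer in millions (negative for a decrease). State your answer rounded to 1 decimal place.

𝕄490.8 million

Initially m₁ = (1 + 0.32) / (0.037 + 0.06 + 0.32) ≈ 3.165468, so M₁ = 3.165468 × 2000 = 6330.936 million.
After the change m₂ = (1 + 0.32) / (0.037 + 0.03 + 0.32) ≈ 3.410853, so M₂ = 3.410853 × 2000 = 6821.706 million.
ΔM = M₂ − M₁ = 6821.706 − 6330.936 = 490.77 million.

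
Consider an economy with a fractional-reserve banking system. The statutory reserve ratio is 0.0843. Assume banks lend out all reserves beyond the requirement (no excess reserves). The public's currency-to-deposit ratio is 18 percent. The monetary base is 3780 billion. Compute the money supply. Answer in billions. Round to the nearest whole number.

16876 billion

The money multiplier is m = (1 + c) / (rr + c) = (1 + 0.18) / (0.0843 + 0.18) ≈ 4.46462.
So M = m × MB = 4.46462 × 3780 = 16876.2636 billion.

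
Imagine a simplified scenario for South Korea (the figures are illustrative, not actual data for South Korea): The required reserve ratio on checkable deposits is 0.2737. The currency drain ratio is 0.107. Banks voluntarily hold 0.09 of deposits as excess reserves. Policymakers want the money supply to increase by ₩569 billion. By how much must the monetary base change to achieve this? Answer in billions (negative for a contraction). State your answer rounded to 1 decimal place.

The money multiplier is m = (1 + c) / (rr + e + c) = (1 + 0.107) / (0.2737 + 0.09 + 0.107) ≈ 2.35182.
ΔMB = ΔM / m = (+569) / 2.35182 ≈ 241.9403 billion.

₩241.9 billion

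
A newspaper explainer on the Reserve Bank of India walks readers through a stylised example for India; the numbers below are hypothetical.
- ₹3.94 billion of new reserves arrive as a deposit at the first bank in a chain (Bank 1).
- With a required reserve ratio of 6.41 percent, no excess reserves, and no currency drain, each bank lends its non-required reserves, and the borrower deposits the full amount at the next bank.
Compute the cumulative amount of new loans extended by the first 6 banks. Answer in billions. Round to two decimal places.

₹18.87 billion

Bank i lends (1 − rr)^i of the original deposit: Bank 1 lends 3.94·0.9359 ≈ 3.6874, Bank 2 lends 3.94·0.9359² ≈ 3.4511, and so on.
Summing a geometric series: total = 3.94·[0.9359·(1 − 0.9359^6) / (1 − 0.9359)] ≈ 18.8680 billion.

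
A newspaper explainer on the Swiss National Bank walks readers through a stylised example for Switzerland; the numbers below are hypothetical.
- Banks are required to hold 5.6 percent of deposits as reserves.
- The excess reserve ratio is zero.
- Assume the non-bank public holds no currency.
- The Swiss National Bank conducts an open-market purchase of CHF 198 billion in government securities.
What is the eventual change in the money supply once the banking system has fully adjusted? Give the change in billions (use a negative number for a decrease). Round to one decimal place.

The simple money multiplier is m = 1/rr = 1/0.056 ≈ 17.85714.
An open-market purchase increases the monetary base by 198 billion, so ΔM = m × ΔMB = 17.85714 × 198 ≈ 3535.7137 billion.

CHF 3535.7 billion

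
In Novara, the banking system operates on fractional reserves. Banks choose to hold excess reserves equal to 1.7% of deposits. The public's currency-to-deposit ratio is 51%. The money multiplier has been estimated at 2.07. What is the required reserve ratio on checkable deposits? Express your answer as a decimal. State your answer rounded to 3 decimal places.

Using m = 2.07. Since m = (1 + c)/(c + rr + e), the denominator satisfies c + rr + e = (1 + c)/m = (1 + 0.51) / 2.07 ≈ 0.729469.
With c = 0.51 and e = 0.017, the required reserve ratio on checkable deposits is 0.729469 − 0.51 − 0.017 = 0.202469.

0.202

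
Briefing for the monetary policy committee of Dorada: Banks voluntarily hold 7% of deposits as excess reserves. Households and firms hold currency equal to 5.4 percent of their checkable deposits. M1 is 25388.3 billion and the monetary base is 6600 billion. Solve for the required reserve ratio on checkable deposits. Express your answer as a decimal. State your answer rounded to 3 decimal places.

0.150

Using m = M/MB = 25388.3/6600 ≈ 3.846712. Since m = (1 + c)/(c + rr + e), the denominator satisfies c + rr + e = (1 + c)/m = (1 + 0.054) / 3.846712 ≈ 0.274000.
With c = 0.054 and e = 0.07, the required reserve ratio on checkable deposits is 0.274000 − 0.054 − 0.07 = 0.15.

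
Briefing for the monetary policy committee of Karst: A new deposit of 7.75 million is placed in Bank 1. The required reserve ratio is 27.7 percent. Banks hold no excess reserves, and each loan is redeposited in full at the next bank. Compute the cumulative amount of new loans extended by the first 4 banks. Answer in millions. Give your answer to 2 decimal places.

14.70 million

Bank i lends (1 − rr)^i of the original deposit: Bank 1 lends 7.75·0.7230 ≈ 5.6033, Bank 2 lends 7.75·0.7230² ≈ 4.0511, and so on.
Summing a geometric series: total = 7.75·[0.7230·(1 − 0.7230^4) / (1 − 0.7230)] ≈ 14.7010 million.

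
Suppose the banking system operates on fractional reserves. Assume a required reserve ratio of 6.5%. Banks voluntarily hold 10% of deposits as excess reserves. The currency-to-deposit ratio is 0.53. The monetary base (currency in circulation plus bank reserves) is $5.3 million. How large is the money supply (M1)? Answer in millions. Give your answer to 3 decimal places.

$11.668 million

The money multiplier is m = (1 + c) / (rr + e + c) = (1 + 0.53) / (0.065 + 0.1 + 0.53) ≈ 2.20144.
So M = m × MB = 2.20144 × 5.3 ≈ 11.6676 million.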